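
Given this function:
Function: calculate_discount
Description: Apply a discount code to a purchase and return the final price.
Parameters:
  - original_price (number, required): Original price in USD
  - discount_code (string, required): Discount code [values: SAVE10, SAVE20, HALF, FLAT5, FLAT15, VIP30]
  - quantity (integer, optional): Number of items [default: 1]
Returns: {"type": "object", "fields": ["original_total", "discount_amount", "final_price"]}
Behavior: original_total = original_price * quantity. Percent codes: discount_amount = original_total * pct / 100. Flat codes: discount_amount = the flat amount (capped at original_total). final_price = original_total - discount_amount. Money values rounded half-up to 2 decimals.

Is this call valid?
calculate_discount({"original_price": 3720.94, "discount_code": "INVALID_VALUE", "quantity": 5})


Checking parameter values...
Parameter 'discount_code' has value 'INVALID_VALUE' not in allowed: SAVE10, SAVE20, HALF, FLAT5, FLAT15, VIP30
Invalid - 'discount_code' must be one of SAVE10, SAVE20, HALF, FLAT5, FLAT15, VIP30


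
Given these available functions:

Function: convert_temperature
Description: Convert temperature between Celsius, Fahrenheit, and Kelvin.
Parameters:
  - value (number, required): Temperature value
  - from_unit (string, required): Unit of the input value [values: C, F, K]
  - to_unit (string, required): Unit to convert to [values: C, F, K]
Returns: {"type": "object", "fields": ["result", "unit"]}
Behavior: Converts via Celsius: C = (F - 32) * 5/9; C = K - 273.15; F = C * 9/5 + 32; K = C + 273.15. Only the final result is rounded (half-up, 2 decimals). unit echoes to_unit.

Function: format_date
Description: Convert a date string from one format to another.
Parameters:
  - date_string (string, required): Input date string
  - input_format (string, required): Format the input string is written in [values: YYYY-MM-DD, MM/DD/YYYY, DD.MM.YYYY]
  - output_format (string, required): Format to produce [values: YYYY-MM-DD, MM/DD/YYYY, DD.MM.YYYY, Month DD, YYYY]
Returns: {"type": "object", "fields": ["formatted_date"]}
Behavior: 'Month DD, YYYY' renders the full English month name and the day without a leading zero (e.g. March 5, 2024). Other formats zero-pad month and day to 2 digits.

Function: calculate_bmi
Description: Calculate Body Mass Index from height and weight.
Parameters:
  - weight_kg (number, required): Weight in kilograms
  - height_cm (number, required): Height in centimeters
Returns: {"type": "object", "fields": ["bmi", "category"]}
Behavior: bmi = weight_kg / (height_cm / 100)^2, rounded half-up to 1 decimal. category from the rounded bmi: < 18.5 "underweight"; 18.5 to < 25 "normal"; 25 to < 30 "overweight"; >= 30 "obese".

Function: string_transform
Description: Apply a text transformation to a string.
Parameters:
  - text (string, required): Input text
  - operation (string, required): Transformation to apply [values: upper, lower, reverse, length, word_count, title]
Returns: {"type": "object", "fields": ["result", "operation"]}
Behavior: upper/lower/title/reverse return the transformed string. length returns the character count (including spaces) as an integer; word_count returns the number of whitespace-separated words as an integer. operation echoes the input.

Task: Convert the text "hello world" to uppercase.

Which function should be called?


The task needs a function whose description is: Apply a text transformation to a string.
string_transform


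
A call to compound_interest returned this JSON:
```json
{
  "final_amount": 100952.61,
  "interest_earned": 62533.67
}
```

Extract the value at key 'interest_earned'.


62533.67


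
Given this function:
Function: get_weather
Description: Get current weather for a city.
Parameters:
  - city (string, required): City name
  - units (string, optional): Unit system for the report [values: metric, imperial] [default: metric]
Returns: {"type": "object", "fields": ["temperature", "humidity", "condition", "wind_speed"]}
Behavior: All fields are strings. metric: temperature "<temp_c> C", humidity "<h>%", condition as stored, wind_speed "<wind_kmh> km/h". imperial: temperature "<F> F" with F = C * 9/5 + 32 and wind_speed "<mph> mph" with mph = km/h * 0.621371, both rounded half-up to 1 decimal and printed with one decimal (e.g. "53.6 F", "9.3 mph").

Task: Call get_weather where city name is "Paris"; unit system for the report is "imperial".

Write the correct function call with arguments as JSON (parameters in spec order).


Mapping each described value to its parameter name:
  'City name' -> city = "Paris"
  'Unit system for the report' -> units = "imperial"
get_weather({"city": "Paris", "units": "imperial"})


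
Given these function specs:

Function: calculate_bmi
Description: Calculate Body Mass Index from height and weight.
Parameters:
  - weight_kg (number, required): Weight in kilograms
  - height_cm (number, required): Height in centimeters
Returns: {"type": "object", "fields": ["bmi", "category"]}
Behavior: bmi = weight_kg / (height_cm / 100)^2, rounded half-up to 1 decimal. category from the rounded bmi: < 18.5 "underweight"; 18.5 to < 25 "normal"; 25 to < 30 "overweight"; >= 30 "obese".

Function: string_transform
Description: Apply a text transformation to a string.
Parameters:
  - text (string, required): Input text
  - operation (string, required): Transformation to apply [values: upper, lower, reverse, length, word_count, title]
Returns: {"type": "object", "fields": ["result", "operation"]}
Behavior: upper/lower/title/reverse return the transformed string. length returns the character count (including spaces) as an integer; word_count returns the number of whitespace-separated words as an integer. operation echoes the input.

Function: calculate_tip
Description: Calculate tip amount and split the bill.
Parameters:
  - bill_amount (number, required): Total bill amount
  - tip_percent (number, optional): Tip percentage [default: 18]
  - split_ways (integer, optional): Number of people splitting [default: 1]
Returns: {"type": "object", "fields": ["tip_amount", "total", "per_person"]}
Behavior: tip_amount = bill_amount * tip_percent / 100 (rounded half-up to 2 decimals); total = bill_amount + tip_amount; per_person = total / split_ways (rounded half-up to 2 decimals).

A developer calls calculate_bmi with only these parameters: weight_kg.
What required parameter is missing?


Required parameters: weight_kg, height_cm
Provided: weight_kg
Missing: height_cm
height_cm


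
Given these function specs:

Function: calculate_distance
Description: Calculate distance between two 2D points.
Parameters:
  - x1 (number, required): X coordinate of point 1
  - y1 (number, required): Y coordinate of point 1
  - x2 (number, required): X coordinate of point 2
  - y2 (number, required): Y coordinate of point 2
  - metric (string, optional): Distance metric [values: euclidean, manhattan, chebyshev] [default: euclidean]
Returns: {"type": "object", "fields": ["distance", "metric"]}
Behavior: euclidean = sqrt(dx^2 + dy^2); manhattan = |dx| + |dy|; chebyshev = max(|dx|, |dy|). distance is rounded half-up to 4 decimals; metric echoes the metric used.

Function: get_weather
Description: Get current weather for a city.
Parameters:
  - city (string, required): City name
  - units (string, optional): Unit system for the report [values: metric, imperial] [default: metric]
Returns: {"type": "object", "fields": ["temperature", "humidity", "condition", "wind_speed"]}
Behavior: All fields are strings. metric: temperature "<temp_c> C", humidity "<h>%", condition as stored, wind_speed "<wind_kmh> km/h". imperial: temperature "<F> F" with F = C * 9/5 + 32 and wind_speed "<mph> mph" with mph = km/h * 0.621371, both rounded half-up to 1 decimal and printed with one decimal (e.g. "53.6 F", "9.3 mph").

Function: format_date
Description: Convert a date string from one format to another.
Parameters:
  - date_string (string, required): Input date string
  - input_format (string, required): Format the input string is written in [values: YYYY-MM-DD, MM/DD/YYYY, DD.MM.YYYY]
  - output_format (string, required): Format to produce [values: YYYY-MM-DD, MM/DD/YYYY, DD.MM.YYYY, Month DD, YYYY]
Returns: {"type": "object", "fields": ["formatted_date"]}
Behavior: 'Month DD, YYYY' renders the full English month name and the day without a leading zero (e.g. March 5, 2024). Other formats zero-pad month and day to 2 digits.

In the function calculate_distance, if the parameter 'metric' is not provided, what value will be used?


The calculate_distance spec declares:
  - metric (string, optional): Distance metric [values: euclidean, manhattan, chebyshev] [default: euclidean]
Default:
euclidean


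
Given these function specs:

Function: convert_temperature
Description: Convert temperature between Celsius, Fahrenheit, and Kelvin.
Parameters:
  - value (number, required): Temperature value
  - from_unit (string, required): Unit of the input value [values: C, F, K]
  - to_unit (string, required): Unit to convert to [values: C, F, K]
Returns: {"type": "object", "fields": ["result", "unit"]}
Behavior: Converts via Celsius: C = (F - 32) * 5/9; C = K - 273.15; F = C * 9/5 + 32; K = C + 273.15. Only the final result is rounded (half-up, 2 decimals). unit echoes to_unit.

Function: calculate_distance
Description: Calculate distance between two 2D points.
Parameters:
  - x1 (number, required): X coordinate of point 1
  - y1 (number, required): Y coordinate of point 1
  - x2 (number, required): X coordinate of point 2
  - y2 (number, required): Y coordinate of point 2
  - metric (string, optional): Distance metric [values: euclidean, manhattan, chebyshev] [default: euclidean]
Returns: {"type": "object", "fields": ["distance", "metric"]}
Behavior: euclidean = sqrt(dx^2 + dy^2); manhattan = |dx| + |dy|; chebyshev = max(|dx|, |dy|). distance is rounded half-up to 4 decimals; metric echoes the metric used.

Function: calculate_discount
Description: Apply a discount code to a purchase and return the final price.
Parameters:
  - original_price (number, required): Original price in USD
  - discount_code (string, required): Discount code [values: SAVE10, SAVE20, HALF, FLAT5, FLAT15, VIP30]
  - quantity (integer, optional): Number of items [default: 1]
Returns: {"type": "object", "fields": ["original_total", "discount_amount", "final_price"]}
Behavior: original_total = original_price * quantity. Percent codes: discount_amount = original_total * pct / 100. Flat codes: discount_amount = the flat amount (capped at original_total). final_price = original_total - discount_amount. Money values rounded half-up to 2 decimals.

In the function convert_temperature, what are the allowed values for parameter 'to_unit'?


The convert_temperature spec declares:
  - to_unit (string, required): Unit to convert to [values: C, F, K]
Allowed values:
C, F, K


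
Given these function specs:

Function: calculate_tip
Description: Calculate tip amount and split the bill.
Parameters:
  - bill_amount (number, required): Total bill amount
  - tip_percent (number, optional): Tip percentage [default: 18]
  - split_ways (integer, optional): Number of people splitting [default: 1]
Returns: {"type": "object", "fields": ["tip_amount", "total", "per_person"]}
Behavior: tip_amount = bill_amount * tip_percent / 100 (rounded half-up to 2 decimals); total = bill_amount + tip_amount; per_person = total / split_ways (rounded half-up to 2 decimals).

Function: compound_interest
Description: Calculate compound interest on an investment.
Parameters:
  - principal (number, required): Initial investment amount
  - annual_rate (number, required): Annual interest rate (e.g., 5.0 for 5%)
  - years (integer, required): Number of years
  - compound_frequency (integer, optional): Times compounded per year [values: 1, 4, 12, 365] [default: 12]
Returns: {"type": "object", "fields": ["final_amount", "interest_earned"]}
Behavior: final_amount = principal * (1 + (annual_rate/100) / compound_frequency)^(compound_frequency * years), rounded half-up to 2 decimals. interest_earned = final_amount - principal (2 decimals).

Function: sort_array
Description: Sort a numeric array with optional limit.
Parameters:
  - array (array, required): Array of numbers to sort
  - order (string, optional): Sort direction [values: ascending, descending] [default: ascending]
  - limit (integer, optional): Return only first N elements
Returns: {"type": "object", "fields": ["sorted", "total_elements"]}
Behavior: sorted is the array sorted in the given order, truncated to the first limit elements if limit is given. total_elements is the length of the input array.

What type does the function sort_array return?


The sort_array spec declares Returns: {"type": "object", "fields": ["sorted", "total_elements"]}
Type:
object


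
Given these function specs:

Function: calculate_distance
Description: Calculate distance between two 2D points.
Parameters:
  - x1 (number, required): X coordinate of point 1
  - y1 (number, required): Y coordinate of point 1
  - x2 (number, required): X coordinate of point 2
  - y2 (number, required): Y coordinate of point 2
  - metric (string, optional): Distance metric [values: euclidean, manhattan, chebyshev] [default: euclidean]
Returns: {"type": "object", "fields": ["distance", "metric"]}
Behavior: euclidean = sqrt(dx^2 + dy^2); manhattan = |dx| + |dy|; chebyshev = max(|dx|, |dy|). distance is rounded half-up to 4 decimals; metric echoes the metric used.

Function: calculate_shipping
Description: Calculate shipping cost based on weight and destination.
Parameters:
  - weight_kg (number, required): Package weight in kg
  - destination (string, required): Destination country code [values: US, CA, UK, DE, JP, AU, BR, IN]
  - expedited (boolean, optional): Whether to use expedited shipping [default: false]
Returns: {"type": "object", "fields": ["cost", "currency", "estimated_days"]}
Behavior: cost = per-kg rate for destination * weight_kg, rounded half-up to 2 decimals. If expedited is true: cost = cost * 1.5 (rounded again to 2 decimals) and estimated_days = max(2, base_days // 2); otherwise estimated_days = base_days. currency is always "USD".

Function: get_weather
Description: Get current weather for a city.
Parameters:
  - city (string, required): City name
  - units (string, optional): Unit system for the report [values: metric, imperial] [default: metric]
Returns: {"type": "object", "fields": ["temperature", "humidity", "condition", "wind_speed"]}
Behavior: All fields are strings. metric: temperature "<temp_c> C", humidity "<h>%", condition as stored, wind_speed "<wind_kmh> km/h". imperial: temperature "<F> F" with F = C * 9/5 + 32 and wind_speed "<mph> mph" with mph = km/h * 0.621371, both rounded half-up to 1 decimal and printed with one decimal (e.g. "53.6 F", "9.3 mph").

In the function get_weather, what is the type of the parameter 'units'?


The get_weather spec declares:
  - units (string, optional): Unit system for the report [values: metric, imperial] [default: metric]
Type:
string


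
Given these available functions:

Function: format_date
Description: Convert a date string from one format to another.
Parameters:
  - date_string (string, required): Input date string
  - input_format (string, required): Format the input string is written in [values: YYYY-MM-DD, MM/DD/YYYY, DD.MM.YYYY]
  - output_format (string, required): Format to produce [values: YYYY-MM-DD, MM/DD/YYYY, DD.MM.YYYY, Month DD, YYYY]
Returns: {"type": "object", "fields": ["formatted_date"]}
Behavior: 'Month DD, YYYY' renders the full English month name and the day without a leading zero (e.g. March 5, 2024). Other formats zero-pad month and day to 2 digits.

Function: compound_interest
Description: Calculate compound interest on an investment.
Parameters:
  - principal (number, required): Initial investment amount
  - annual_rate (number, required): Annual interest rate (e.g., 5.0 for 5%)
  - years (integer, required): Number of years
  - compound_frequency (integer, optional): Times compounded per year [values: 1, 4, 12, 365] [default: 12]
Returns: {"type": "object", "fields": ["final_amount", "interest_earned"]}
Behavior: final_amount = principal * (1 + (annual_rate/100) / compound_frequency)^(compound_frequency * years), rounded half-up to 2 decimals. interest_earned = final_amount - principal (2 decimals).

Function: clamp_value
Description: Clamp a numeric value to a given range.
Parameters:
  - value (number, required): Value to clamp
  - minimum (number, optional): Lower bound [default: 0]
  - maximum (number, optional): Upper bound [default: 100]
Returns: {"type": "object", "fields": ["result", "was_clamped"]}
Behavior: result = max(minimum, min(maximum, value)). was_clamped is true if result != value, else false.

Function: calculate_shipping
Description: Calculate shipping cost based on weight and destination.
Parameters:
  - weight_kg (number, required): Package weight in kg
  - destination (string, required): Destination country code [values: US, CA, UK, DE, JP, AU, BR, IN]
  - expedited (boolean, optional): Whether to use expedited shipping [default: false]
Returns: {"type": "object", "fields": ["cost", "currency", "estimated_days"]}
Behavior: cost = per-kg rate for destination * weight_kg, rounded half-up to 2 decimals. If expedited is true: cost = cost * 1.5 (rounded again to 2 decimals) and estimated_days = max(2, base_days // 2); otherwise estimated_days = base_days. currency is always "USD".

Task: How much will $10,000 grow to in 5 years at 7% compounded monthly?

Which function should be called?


The task needs a function whose description is: Calculate compound interest on an investment.
compound_interest


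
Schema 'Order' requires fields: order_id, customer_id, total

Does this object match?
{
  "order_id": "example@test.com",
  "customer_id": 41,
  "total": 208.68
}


Checking required fields... All present.
Valid - all required fields present


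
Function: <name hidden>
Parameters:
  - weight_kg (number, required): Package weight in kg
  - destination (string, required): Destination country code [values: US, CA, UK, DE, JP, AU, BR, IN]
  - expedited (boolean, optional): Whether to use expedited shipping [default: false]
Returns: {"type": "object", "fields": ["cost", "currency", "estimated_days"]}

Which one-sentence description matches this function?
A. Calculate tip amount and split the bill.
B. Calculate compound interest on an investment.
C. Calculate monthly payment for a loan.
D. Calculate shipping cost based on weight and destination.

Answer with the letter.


Parameters weight_kg, destination, expedited and return ["cost", "currency", "estimated_days"] fit: Calculate shipping cost based on weight and destination.
D


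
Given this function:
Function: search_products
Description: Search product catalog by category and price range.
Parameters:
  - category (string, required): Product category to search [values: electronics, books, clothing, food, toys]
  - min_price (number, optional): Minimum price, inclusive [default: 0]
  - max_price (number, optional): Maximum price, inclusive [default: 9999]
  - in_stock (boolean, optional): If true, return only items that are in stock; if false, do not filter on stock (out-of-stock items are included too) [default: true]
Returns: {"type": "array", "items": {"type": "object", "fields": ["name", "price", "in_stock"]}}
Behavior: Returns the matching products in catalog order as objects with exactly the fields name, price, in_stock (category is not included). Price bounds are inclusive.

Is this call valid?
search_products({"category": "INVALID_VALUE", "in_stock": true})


Checking parameter values...
Parameter 'category' has value 'INVALID_VALUE' not in allowed: electronics, books, clothing, food, toys
Invalid - 'category' must be one of electronics, books, clothing, food, toys


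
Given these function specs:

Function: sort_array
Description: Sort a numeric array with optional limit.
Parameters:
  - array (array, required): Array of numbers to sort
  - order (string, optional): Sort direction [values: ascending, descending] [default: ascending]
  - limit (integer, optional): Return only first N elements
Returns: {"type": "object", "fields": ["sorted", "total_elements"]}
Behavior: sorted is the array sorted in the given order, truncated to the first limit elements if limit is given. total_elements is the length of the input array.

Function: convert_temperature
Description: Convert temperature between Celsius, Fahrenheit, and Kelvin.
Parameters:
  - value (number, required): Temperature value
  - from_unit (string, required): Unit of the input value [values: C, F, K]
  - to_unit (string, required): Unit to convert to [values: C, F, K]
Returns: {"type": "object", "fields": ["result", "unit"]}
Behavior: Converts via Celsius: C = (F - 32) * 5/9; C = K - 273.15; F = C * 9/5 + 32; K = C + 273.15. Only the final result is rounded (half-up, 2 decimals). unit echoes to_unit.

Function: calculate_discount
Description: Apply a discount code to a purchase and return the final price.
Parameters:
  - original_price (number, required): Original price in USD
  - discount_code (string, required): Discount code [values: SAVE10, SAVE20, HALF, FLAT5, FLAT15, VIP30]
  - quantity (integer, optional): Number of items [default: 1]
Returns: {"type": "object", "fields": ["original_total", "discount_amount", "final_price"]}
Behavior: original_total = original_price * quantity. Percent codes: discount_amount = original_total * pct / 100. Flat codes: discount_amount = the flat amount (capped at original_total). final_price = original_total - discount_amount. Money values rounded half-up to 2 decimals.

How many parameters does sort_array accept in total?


Parameters of sort_array: array (required), order (optional), limit (optional)
Total:
3


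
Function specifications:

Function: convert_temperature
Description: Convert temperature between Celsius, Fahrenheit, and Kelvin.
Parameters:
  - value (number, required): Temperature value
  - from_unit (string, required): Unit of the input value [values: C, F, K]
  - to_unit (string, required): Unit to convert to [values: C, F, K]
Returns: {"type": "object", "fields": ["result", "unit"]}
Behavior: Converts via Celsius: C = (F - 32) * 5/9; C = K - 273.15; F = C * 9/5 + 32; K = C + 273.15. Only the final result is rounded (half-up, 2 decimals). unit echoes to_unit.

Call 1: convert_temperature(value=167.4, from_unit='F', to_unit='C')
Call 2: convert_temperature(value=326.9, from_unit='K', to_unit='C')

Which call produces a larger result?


Call 1:
  To C: (167.4 - 32) * 5/9 = 75.222222
  Target is C: 75.222222
  Round to 2 decimals: 75.22
  -> 75.22 C
Call 2:
  To C: 326.9 - 273.15 = 53.75
  Target is C: 53.75
  Round to 2 decimals: 53.75
  -> 53.75 C
Call 1 (75.22 C)


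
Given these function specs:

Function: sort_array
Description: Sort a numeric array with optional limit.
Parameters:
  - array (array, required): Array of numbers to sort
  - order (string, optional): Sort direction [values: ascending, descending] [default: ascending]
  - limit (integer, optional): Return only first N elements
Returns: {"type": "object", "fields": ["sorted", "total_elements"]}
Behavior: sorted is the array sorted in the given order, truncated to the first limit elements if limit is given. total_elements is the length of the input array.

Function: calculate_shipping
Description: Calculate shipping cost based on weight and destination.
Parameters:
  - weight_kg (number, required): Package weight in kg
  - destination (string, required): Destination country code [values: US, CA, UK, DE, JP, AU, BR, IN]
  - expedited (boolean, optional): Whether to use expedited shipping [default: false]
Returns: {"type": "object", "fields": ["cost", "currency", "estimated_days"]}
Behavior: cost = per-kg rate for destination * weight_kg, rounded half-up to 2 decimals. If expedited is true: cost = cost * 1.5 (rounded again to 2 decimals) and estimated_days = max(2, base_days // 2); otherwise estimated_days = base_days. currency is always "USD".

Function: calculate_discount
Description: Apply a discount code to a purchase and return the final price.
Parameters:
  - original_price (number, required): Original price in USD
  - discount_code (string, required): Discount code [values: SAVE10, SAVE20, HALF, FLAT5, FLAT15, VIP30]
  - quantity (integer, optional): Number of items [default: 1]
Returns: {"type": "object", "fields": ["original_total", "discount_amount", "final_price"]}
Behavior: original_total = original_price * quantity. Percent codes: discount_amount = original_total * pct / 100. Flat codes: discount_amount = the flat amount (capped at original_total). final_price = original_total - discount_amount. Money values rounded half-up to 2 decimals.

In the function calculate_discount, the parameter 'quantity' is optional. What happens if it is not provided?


The calculate_discount spec declares:
  - quantity (integer, optional): Number of items [default: 1]
It defaults to 1


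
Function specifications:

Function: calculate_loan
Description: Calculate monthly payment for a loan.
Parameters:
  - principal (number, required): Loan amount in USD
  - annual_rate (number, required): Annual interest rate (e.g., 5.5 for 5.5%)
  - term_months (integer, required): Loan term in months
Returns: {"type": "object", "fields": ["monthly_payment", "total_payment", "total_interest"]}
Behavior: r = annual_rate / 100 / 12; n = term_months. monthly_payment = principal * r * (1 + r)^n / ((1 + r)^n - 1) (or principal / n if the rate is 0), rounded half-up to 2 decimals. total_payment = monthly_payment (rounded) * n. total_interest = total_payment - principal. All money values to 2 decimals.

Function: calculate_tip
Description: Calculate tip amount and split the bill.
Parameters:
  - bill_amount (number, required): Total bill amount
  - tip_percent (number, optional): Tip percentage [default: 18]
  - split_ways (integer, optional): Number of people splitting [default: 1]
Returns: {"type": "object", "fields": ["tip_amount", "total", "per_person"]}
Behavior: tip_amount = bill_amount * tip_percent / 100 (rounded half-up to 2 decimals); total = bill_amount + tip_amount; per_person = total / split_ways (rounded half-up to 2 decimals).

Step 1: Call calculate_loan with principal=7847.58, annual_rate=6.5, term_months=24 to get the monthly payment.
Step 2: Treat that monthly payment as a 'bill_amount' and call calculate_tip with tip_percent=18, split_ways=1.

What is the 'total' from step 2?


Step 1: calculate_loan(principal=7847.58, annual_rate=6.5, term_months=24)
  r = 6.5 / 100 / 12 = 0.005416666667 (keep full precision)
  (1 + r)^24 = 1.13842893
  monthly_payment = 7847.58 * 0.005416666667 * 1.13842893 / (1.13842893 - 1) = 349.580272 -> 349.58
  total_payment = 349.58 * 24 = 8389.92
  total_interest = 8389.92 - 7847.58 = 542.34
  -> monthly_payment = 349.58
Step 2: calculate_tip(bill_amount=349.58, tip_percent=18, split_ways=1)
  tip_amount = 349.58 * 18/100 = 62.9244 -> 62.92
  total = 349.58 + 62.92 = 412.50
  per_person = 412.50 / 1 = 412.5 -> 412.50
  -> total = 412.50
$412.50


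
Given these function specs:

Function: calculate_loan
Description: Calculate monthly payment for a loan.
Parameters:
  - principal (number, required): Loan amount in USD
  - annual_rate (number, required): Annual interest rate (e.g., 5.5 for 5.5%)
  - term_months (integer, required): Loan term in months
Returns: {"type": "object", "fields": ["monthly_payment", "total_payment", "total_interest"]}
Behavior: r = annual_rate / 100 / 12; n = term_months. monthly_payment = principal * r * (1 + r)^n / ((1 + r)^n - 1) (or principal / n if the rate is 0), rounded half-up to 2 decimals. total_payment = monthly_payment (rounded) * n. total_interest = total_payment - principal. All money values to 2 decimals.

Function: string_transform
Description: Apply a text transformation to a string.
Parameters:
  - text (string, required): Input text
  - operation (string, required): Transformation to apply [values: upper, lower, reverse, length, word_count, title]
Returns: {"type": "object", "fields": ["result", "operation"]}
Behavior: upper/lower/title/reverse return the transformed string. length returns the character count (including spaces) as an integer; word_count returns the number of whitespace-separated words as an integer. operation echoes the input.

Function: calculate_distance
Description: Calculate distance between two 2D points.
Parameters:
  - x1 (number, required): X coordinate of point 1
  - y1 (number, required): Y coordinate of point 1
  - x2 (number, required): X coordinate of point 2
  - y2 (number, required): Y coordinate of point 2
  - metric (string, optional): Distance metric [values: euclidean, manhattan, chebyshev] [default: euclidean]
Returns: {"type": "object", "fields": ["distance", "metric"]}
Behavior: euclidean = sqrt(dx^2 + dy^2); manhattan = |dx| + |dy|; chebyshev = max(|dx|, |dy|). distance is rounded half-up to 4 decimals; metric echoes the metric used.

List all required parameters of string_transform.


Parameters of string_transform and their required/optional flag:
  text: required
  operation: required
operation, text


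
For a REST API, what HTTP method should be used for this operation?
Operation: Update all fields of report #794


GET = read, POST = create, PUT = update/replace, DELETE = remove
This operation is an update/replace.
PUT


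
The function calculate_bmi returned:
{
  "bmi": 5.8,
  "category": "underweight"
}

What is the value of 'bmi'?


5.8


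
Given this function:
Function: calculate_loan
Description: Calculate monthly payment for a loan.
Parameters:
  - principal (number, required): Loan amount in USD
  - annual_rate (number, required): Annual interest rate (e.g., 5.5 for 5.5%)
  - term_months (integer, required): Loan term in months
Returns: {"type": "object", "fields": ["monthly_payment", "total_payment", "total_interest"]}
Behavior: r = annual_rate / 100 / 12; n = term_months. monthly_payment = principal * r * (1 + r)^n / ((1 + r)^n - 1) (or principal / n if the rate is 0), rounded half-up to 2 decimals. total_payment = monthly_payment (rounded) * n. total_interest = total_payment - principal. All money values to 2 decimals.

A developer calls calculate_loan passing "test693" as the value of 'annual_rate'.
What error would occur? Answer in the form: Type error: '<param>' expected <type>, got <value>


Spec: 'annual_rate' is declared as number; "test693" is a string.
Type error: 'annual_rate' expected number, got "test693"


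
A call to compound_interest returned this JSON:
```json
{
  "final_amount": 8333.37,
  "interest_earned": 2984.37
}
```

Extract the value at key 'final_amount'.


8333.37


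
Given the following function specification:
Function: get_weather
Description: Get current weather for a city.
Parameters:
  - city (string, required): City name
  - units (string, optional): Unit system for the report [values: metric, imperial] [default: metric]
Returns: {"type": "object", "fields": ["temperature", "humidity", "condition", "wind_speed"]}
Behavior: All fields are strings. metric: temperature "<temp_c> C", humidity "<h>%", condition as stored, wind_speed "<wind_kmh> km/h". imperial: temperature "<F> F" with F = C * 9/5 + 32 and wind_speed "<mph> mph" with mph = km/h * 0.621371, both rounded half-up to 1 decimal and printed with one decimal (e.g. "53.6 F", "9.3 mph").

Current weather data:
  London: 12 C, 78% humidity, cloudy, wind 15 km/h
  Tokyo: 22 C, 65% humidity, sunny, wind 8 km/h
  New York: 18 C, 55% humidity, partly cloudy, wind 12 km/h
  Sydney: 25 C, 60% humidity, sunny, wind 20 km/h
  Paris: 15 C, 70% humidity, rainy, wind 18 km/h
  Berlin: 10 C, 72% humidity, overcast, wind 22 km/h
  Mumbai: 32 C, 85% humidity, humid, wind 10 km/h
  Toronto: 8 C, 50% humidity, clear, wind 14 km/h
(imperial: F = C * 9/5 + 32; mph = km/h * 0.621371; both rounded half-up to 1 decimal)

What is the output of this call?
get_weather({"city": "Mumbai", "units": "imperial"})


Mumbai record: 32 C, 85%, humid, 10 km/h
imperial: temperature = 32 * 9/5 + 32 = 89.6 -> 89.6 F
imperial: wind_speed = 10 * 0.621371 = 6.21371 -> 6.2 mph
Output:
{"temperature": "89.6 F", "humidity": "85%", "condition": "humid", "wind_speed": "6.2 mph"}


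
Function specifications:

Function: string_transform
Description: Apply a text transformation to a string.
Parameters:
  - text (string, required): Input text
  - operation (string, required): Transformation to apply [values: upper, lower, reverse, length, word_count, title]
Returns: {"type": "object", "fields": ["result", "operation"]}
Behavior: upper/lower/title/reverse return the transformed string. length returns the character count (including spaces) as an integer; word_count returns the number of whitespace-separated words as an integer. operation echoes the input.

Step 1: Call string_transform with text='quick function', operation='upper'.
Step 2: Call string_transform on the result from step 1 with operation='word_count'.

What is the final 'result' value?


Step 1: string_transform(text='quick function', operation='upper')
  -> result = 'QUICK FUNCTION'
Step 2: string_transform(text='QUICK FUNCTION', operation='word_count')
  words: QUICK, FUNCTION -> 2
  -> result = 2
2


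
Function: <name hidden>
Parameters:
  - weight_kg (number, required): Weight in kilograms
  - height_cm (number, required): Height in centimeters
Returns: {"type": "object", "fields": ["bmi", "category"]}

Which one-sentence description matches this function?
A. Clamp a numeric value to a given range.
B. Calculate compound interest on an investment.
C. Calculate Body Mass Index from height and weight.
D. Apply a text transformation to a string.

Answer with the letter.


Parameters weight_kg, height_cm and return ["bmi", "category"] fit: Calculate Body Mass Index from height and weight.
C


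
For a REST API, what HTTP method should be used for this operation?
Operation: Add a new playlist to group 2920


GET = read, POST = create, PUT = update/replace, DELETE = remove
This operation is a create.
POST


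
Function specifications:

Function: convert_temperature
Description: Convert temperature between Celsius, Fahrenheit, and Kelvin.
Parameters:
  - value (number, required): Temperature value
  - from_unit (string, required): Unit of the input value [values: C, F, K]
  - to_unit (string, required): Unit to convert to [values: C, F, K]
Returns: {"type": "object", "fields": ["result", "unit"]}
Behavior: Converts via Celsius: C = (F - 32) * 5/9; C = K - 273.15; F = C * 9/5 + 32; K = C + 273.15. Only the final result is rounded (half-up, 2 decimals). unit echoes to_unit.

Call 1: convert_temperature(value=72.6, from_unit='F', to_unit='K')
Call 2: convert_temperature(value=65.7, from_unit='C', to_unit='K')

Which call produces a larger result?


Call 1:
  To C: (72.6 - 32) * 5/9 = 22.555556
  To K: 22.555556 + 273.15 = 295.705556
  Round to 2 decimals: 295.71
  -> 295.71 K
Call 2:
  Input already in C: 65.7
  To K: 65.7 + 273.15 = 338.85
  Round to 2 decimals: 338.85
  -> 338.85 K
Call 2 (338.85 K)


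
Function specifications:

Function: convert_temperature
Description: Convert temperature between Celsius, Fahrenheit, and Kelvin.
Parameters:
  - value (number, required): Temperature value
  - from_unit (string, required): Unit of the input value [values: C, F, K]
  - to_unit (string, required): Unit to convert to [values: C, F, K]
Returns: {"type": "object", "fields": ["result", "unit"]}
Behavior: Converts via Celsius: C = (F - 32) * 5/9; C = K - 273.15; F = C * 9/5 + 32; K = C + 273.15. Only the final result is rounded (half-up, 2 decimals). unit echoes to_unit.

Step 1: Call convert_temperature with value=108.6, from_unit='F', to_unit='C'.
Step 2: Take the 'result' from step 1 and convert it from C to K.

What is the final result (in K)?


Step 1: convert_temperature(value=108.6, from_unit=F, to_unit=C)
  To C: (108.6 - 32) * 5/9 = 42.555556
  Target is C: 42.555556
  Round to 2 decimals: 42.56
  -> result = 42.56 C
Step 2: convert_temperature(value=42.56, from_unit=C, to_unit=K)
  Input already in C: 42.56
  To K: 42.56 + 273.15 = 315.71
  Round to 2 decimals: 315.71
  -> result = 315.71 K
315.71 K


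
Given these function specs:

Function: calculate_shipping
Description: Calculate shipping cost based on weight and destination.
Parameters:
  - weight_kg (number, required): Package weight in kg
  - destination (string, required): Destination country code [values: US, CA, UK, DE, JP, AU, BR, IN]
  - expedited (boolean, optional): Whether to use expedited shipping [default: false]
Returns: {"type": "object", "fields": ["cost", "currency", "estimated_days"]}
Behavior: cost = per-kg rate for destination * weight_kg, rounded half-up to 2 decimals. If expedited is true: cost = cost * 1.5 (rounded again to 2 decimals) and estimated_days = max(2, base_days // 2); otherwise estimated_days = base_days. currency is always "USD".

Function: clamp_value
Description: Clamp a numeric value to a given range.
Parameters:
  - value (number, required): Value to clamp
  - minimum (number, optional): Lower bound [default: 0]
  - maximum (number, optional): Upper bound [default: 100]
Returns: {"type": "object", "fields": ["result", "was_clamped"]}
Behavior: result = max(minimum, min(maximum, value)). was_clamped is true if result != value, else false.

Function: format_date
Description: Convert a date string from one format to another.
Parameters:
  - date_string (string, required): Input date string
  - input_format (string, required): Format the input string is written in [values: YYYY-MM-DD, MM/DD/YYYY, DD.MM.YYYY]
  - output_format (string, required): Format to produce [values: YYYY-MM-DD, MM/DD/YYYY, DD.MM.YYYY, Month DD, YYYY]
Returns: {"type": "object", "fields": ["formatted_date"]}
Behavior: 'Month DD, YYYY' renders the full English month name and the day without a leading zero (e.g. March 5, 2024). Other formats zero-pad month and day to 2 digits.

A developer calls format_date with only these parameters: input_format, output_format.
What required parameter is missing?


Required parameters: date_string, input_format, output_format
Provided: input_format, output_format
Missing: date_string
date_string


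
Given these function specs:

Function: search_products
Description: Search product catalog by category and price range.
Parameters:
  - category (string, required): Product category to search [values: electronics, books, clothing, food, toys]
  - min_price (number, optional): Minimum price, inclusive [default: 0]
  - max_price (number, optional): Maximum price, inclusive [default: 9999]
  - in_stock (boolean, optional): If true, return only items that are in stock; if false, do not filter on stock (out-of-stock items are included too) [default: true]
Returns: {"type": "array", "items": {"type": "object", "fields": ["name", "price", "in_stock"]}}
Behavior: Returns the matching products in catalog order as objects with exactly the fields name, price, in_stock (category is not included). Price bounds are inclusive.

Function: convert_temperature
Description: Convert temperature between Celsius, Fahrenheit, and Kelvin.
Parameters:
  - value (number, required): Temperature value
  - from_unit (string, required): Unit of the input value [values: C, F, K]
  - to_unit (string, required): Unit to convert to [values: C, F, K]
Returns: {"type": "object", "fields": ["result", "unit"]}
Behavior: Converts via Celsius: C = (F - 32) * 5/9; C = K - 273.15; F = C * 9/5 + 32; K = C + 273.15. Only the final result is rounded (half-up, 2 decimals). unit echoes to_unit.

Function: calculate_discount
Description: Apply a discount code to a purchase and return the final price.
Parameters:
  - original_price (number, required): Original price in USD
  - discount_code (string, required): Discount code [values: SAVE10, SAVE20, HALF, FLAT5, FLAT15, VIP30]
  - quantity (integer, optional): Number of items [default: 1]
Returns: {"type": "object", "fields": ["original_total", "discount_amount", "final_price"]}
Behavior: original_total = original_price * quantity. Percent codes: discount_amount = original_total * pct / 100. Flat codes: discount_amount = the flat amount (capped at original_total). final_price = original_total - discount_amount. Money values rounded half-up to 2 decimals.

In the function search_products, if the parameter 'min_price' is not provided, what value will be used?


The search_products spec declares:
  - min_price (number, optional): Minimum price, inclusive [default: 0]
Default:
0
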